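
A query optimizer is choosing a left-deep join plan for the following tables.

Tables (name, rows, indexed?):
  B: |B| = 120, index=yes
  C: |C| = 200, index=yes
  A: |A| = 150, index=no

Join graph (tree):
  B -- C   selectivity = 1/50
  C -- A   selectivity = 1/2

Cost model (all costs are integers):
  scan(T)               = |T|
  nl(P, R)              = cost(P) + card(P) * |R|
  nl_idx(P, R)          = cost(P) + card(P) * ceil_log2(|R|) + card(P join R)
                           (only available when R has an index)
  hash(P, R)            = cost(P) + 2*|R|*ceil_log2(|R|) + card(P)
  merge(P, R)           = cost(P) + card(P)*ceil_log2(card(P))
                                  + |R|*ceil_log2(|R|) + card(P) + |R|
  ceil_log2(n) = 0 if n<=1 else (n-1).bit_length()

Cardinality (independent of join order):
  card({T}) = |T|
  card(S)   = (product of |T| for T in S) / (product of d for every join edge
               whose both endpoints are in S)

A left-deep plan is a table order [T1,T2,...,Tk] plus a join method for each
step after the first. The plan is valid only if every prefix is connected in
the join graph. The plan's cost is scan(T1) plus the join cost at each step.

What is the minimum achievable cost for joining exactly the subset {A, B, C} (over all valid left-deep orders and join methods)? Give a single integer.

4440

Selinger DP over subsets of {A,B,C}:
  {B}: scan cost=120, card=120
  {C}: scan cost=200, card=200
  {A}: scan cost=150, card=150
  {BC}: card=480; try (C,nl_idx)→1560, (B,hash)→2080, (B,nl_idx)→2080, (C,merge)→2880, (B,merge)→2960, (C,hash)→3440 …(+2); best=1560 via (C,nl_idx)
  {AC}: card=15000; try (A,hash)→2800, (C,merge)→3300, (A,merge)→3350, (C,hash)→3500, (C,nl_idx)→16350, (C,nl)→30150 …(+1); best=2800 via (A,hash)
  {ABC}: card=36000; try (A,hash)→4440, (A,merge)→7710, (B,hash)→19480, (A,nl)→73560, (B,nl_idx)→143800, (B,merge)→228760 …(+1); best=4440 via (A,hash)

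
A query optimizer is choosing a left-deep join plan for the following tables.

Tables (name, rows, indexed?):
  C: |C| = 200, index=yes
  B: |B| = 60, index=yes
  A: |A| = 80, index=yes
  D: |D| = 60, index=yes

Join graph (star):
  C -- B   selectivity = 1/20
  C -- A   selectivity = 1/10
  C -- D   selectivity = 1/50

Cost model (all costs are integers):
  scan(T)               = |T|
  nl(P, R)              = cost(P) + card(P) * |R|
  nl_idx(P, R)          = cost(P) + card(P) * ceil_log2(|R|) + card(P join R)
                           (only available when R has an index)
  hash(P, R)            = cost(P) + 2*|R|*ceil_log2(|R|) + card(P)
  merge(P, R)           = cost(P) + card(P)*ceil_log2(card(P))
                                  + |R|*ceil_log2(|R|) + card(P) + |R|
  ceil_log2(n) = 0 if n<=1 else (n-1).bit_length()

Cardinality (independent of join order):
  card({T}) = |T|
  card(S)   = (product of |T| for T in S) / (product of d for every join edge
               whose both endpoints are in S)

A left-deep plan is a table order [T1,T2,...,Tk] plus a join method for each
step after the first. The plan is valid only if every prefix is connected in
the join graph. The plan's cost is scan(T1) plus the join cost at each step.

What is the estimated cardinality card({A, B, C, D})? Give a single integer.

5760

Tables in S: A(80), B(60), C(200), D(60)
Edges inside S: C-B(d=20), C-A(d=10), C-D(d=50)
numerator = 80 * 60 * 200 * 60 = 57600000
denominator = 20 * 10 * 50 = 10000
card(S) = 57600000 / 10000 = 5760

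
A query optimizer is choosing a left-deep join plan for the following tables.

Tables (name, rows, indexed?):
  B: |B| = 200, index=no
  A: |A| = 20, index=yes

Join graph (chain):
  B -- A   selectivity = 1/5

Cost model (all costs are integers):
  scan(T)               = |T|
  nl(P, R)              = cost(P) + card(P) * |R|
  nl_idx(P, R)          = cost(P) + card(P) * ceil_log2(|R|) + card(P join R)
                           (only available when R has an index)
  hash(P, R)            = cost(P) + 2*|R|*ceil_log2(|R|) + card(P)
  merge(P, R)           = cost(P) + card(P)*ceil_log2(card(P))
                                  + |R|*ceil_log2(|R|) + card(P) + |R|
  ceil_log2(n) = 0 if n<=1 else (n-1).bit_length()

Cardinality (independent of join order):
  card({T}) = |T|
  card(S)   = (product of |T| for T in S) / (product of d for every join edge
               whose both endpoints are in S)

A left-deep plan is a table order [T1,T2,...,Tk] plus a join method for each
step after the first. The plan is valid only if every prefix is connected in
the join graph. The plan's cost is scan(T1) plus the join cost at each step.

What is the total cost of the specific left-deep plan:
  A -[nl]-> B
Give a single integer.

step 1: scan A: cost=20, card=20
step 2: join B via nl
    card(P join B) = 20*200/(5) = 800
    cost = 20 + 20*200 = 4020

4020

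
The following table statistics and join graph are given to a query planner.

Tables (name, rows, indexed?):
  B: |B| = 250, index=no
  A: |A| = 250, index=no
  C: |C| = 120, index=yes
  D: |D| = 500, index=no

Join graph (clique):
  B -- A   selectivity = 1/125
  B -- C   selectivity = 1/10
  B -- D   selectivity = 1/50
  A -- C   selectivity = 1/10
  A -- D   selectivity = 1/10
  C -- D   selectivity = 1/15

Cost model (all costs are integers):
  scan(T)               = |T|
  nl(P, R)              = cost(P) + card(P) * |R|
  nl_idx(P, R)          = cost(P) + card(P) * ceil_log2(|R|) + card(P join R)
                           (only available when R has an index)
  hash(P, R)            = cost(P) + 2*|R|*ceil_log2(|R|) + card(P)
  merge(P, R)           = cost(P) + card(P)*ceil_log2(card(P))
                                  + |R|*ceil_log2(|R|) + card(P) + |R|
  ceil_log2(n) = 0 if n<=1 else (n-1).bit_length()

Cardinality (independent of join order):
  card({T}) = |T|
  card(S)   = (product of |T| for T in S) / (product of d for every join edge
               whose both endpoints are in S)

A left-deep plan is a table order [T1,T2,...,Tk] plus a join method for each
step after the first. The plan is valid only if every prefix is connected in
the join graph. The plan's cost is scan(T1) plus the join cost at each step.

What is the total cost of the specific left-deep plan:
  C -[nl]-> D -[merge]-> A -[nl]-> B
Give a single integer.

2614370

step 1: scan C: cost=120, card=120
step 2: join D via nl
    card(P join D) = 120*500/(15) = 4000
    cost = 120 + 120*500 = 60120
step 3: join A via merge
    card(P join A) = 4000*250/(10*10) = 10000
    cost = 60120 + 4000*12 + 250*8 + 4000 + 250 = 114370
step 4: join B via nl
    card(P join B) = 10000*250/(125*10*50) = 40
    cost = 114370 + 10000*250 = 2614370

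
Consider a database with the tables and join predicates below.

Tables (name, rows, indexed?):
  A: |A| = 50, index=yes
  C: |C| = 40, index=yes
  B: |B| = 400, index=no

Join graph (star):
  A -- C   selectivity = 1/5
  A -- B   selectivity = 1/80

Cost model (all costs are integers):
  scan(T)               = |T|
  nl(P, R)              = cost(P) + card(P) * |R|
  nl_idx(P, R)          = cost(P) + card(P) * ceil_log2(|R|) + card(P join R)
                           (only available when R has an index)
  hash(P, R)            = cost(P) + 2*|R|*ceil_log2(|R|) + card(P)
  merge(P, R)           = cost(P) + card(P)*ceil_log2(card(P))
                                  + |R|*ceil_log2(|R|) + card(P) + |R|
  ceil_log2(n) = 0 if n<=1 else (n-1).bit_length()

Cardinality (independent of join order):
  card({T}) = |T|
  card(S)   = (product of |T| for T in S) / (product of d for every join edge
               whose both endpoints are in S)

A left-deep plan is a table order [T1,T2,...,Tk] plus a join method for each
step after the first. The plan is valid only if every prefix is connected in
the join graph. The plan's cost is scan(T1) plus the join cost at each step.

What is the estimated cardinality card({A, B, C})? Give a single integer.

Tables in S: A(50), B(400), C(40)
Edges inside S: A-C(d=5), A-B(d=80)
numerator = 50 * 400 * 40 = 800000
denominator = 5 * 80 = 400
card(S) = 800000 / 400 = 2000

2000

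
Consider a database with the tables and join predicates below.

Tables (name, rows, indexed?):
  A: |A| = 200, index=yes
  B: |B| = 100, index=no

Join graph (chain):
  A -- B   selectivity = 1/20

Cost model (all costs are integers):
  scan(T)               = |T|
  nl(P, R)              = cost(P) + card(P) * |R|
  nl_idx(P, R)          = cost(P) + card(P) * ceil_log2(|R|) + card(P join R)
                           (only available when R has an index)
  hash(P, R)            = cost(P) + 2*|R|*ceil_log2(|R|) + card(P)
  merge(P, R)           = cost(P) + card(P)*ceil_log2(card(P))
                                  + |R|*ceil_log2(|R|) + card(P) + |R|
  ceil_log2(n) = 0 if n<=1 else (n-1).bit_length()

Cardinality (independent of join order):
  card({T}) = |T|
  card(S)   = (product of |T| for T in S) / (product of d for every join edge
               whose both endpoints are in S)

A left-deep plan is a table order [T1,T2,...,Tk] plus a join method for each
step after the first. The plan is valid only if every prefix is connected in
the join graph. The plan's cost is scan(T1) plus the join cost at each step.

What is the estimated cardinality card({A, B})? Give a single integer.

Tables in S: A(200), B(100)
Edges inside S: A-B(d=20)
numerator = 200 * 100 = 20000
denominator = 20 = 20
card(S) = 20000 / 20 = 1000

1000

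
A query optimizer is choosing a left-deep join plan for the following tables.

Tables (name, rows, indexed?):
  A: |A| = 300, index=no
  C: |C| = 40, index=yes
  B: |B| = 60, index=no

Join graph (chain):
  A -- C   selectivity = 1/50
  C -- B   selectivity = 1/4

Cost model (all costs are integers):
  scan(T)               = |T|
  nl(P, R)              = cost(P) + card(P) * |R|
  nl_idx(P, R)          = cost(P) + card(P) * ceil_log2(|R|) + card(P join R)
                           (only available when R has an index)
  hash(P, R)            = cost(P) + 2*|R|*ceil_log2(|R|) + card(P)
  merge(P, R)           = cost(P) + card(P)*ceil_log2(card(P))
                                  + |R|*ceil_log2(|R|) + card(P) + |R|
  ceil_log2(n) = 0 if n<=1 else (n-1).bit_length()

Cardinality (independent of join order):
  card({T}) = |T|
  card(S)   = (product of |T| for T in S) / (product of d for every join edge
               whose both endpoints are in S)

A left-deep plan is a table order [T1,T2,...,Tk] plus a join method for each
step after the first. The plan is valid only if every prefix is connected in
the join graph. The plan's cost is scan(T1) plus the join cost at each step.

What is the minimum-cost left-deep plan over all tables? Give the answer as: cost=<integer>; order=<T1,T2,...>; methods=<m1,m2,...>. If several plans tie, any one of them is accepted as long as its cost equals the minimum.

Selinger DP (subsets sized 1..n):
  {A}: scan cost=300, card=300
  {C}: scan cost=40, card=40
  {B}: scan cost=60, card=60
  {AC}: card=240; try (C,hash)→1080, (C,nl_idx)→2340, (A,merge)→3320, (C,merge)→3580, (A,hash)→5480, (A,nl)→12040 …(+1); best=1080 via (C,hash)
  {BC}: card=600; try (C,hash)→600, (B,merge)→740, (C,merge)→760, (B,hash)→800, (C,nl_idx)→1020, (B,nl)→2440 …(+1); best=600 via (C,hash)
  {ABC}: card=3600; try (B,hash)→2040, (B,merge)→3660, (A,hash)→6600, (A,merge)→10200, (B,nl)→15480, (A,nl)→180600; best=2040 via (B,hash)

cost=2040; order=A,C,B; methods=hash,hash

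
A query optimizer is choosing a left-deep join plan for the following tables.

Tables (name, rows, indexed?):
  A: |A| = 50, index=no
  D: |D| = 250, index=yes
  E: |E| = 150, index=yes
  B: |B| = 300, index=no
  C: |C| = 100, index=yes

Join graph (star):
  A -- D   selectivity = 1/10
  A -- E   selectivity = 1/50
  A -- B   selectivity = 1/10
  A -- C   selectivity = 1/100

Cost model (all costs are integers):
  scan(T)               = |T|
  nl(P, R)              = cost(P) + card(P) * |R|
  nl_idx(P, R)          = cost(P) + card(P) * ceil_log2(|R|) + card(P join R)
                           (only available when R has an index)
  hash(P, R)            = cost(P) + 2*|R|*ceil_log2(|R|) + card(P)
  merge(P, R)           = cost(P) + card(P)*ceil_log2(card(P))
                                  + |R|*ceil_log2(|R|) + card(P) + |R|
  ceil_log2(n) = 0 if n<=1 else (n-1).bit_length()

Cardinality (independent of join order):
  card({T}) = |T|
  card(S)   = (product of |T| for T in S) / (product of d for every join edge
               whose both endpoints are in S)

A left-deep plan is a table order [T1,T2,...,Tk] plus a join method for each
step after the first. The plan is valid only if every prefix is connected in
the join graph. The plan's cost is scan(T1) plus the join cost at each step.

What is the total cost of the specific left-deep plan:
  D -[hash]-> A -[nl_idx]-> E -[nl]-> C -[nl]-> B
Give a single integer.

1514850

step 1: scan D: cost=250, card=250
step 2: join A via hash
    card(P join A) = 250*50/(10) = 1250
    cost = 250 + 2*50*6 + 250 = 1100
step 3: join E via nl_idx
    card(P join E) = 1250*150/(50) = 3750
    cost = 1100 + 1250*8 + 3750 = 14850
step 4: join C via nl
    card(P join C) = 3750*100/(100) = 3750
    cost = 14850 + 3750*100 = 389850
step 5: join B via nl
    card(P join B) = 3750*300/(10) = 112500
    cost = 389850 + 3750*300 = 1514850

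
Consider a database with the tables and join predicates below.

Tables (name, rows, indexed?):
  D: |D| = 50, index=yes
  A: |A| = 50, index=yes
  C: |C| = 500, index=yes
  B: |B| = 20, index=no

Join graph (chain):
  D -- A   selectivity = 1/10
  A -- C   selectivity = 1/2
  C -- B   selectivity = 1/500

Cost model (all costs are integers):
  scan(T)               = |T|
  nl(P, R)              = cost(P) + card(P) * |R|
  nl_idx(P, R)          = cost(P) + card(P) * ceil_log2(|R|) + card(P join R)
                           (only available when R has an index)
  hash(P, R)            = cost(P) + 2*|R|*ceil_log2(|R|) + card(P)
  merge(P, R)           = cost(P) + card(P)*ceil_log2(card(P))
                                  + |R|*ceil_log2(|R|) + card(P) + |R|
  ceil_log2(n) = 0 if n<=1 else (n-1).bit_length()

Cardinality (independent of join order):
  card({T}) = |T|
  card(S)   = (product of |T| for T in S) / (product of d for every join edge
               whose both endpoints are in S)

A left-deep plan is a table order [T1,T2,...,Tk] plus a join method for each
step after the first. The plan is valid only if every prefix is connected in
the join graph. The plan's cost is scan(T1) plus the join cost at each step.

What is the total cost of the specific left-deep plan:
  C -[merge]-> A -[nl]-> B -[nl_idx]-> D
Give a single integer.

step 1: scan C: cost=500, card=500
step 2: join A via merge
    card(P join A) = 500*50/(2) = 12500
    cost = 500 + 500*9 + 50*6 + 500 + 50 = 5850
step 3: join B via nl
    card(P join B) = 12500*20/(500) = 500
    cost = 5850 + 12500*20 = 255850
step 4: join D via nl_idx
    card(P join D) = 500*50/(10) = 2500
    cost = 255850 + 500*6 + 2500 = 261350

261350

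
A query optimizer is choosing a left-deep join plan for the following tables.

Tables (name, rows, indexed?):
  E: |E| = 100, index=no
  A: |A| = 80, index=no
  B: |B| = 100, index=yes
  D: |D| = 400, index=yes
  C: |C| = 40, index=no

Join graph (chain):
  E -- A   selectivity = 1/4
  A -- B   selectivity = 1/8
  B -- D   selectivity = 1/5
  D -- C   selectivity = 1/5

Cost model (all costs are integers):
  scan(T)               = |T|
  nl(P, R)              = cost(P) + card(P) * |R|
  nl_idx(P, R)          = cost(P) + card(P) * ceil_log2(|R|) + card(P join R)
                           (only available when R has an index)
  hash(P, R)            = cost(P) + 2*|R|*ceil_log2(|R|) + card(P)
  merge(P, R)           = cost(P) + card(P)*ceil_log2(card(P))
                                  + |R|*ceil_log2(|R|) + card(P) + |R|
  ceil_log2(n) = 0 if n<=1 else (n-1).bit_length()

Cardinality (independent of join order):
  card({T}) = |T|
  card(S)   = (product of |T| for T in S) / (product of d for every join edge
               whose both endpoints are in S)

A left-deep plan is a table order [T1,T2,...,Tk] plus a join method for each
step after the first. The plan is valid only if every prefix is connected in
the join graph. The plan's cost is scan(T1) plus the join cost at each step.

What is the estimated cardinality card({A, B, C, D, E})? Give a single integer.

16000000

Tables in S: A(80), B(100), C(40), D(400), E(100)
Edges inside S: E-A(d=4), A-B(d=8), B-D(d=5), D-C(d=5)
numerator = 80 * 100 * 40 * 400 * 100 = 12800000000
denominator = 4 * 8 * 5 * 5 = 800
card(S) = 12800000000 / 800 = 16000000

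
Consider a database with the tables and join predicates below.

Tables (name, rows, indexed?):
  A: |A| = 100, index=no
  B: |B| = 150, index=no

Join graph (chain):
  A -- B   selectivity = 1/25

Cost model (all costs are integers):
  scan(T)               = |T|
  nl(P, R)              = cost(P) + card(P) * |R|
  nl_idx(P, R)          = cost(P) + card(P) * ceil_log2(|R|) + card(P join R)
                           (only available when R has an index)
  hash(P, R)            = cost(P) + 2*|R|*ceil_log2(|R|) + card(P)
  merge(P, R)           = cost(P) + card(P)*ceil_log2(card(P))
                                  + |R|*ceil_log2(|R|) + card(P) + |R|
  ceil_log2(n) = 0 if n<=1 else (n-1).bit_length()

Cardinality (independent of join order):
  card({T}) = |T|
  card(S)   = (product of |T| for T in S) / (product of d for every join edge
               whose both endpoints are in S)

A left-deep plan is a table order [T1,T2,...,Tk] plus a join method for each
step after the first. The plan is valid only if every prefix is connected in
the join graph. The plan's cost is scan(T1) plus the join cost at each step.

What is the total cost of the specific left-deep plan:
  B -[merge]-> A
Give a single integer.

2300

step 1: scan B: cost=150, card=150
step 2: join A via merge
    card(P join A) = 150*100/(25) = 600
    cost = 150 + 150*8 + 100*7 + 150 + 100 = 2300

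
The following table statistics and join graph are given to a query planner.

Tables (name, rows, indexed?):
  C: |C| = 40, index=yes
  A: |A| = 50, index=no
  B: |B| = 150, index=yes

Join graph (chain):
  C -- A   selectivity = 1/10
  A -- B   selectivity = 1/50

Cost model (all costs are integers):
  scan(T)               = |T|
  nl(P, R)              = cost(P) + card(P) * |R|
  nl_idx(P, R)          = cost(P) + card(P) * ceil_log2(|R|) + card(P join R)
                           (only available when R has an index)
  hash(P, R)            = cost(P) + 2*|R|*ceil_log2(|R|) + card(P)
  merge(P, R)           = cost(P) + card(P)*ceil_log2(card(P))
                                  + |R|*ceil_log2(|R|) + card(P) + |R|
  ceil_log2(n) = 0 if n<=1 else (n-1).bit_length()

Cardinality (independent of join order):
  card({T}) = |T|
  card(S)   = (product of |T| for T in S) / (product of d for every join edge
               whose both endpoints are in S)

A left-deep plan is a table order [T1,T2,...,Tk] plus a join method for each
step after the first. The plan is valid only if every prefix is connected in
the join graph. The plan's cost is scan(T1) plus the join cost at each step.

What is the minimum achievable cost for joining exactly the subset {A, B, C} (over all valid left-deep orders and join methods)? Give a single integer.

Selinger DP over subsets of {A,B,C}:
  {C}: scan cost=40, card=40
  {A}: scan cost=50, card=50
  {B}: scan cost=150, card=150
  {AC}: card=200; try (C,nl_idx)→550, (C,hash)→580, (A,merge)→670, (C,merge)→680, (A,hash)→680, (A,nl)→2040 …(+1); best=550 via (C,nl_idx)
  {AB}: card=150; try (B,nl_idx)→600, (A,hash)→900, (B,merge)→1750, (A,merge)→1850, (B,hash)→2500, (B,nl)→7550 …(+1); best=600 via (B,nl_idx)
  {ABC}: card=600; try (C,hash)→1230, (C,nl_idx)→2100, (C,merge)→2230, (B,nl_idx)→2750, (B,hash)→3150, (B,merge)→3700 …(+2); best=1230 via (C,hash)

1230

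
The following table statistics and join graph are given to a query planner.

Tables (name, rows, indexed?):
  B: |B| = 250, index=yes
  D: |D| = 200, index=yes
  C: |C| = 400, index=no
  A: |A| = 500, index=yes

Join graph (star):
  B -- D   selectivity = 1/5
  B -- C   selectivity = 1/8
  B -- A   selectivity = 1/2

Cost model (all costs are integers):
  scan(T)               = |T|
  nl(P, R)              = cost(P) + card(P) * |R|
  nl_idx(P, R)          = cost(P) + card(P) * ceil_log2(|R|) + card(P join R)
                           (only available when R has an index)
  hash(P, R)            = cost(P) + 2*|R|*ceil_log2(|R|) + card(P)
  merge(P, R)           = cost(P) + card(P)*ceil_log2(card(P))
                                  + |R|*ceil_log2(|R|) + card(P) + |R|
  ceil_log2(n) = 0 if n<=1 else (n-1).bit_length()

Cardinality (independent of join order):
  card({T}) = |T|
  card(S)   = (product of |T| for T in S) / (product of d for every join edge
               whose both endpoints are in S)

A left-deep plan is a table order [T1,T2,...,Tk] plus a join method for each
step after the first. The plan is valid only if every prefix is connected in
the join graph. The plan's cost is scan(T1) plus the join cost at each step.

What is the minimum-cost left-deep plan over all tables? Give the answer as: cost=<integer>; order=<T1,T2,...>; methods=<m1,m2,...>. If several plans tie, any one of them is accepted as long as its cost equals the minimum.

cost=529500; order=C,B,D,A; methods=hash,hash,hash

Selinger DP (subsets sized 1..n):
  {B}: scan cost=250, card=250
  {D}: scan cost=200, card=200
  {C}: scan cost=400, card=400
  {A}: scan cost=500, card=500
  {BD}: card=10000; try (D,hash)→3700, (B,merge)→4250, (D,merge)→4300, (B,hash)→4400, (B,nl_idx)→11800, (D,nl_idx)→12250 …(+2); best=3700 via (D,hash)
  {BC}: card=12500; try (B,hash)→4800, (C,merge)→6500, (B,merge)→6650, (C,hash)→7700, (B,nl_idx)→16100, (C,nl)→100250 …(+1); best=4800 via (B,hash)
  {AB}: card=62500; try (B,hash)→5000, (A,merge)→7500, (B,merge)→7750, (A,hash)→9500, (A,nl_idx)→65000, (B,nl_idx)→67000 …(+2); best=5000 via (B,hash)
  {BCD}: card=500000; try (D,hash)→20500, (C,hash)→20900, (C,merge)→157700, (D,merge)→194100, (D,nl_idx)→604800, (D,nl)→2504800 …(+1); best=20500 via (D,hash)
  {ABD}: card=2500000; try (A,hash)→22700, (D,hash)→70700, (A,merge)→158700, (D,merge)→1069300, (A,nl_idx)→2593700, (D,nl_idx)→3005000 …(+2); best=22700 via (A,hash)
  {ABC}: card=3125000; try (A,hash)→26300, (C,hash)→74700, (A,merge)→197300, (C,merge)→1071500, (A,nl_idx)→3242300, (A,nl)→6254800 …(+1); best=26300 via (A,hash)
  {ABCD}: card=125000000; try (A,hash)→529500, (C,hash)→2529900, (D,hash)→3154500, (A,merge)→10025500, (C,merge)→57526700, (D,merge)→71903100 …(+5); best=529500 via (A,hash)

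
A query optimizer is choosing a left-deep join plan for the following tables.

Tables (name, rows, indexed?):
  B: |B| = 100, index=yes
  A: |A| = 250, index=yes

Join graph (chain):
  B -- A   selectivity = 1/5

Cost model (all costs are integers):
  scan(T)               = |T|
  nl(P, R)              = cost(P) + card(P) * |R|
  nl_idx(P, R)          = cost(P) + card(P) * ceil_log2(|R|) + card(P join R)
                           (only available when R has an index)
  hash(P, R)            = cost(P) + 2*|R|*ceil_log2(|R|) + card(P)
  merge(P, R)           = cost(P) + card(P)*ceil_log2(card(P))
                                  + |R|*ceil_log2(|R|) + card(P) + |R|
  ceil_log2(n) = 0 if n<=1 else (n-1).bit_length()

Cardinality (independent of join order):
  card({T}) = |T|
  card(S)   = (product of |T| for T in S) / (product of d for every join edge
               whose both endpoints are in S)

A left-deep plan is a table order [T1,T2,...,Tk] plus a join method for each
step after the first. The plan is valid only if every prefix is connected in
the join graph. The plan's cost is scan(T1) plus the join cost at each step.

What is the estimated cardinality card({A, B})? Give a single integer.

Tables in S: A(250), B(100)
Edges inside S: B-A(d=5)
numerator = 250 * 100 = 25000
denominator = 5 = 5
card(S) = 25000 / 5 = 5000

5000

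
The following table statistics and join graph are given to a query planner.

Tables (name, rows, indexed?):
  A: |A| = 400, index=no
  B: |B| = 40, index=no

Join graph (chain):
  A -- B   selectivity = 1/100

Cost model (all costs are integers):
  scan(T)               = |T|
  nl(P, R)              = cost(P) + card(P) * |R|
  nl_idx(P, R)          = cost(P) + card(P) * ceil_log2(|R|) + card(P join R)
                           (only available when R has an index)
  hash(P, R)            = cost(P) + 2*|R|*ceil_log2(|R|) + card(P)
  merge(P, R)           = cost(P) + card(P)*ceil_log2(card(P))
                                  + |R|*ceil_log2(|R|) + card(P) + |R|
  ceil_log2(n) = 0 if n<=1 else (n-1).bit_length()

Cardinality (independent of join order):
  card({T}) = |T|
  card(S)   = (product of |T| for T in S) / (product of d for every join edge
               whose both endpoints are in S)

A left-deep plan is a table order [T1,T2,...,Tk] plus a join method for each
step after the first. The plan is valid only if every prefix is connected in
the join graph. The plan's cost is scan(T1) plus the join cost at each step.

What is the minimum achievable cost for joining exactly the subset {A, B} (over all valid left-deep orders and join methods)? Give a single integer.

Selinger DP over subsets of {A,B}:
  {A}: scan cost=400, card=400
  {B}: scan cost=40, card=40
  {AB}: card=160; try (B,hash)→1280, (A,merge)→4320, (B,merge)→4680, (A,hash)→7280, (A,nl)→16040, (B,nl)→16400; best=1280 via (B,hash)

1280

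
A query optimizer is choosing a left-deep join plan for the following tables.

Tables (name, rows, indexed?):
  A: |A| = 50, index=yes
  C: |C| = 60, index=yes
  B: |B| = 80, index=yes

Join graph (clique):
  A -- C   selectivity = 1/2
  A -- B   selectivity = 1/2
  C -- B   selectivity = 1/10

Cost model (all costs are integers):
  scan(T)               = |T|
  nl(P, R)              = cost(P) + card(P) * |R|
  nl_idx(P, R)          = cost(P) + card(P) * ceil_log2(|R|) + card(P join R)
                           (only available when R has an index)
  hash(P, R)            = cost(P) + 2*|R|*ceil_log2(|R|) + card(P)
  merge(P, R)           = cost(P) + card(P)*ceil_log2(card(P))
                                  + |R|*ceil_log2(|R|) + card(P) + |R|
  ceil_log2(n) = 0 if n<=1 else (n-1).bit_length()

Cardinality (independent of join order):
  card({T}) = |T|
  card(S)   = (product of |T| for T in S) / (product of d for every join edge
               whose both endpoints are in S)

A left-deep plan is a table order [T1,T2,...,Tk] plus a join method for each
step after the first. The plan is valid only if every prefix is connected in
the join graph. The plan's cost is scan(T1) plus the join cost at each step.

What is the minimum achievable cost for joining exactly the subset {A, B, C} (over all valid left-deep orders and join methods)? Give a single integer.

Selinger DP over subsets of {A,B,C}:
  {A}: scan cost=50, card=50
  {C}: scan cost=60, card=60
  {B}: scan cost=80, card=80
  {AC}: card=1500; try (A,hash)→720, (C,hash)→820, (C,merge)→820, (A,merge)→830, (C,nl_idx)→1850, (A,nl_idx)→1920 …(+2); best=720 via (A,hash)
  {AB}: card=2000; try (A,hash)→760, (B,merge)→1040, (A,merge)→1070, (B,hash)→1220, (B,nl_idx)→2400, (A,nl_idx)→2560 …(+2); best=760 via (A,hash)
  {BC}: card=480; try (C,hash)→880, (B,nl_idx)→960, (C,nl_idx)→1040, (B,merge)→1120, (C,merge)→1140, (B,hash)→1240 …(+2); best=880 via (C,hash)
  {ABC}: card=6000; try (A,hash)→1960, (B,hash)→3340, (C,hash)→3480, (A,merge)→6030, (A,nl_idx)→9760, (B,nl_idx)→17220 …(+6); best=1960 via (A,hash)

1960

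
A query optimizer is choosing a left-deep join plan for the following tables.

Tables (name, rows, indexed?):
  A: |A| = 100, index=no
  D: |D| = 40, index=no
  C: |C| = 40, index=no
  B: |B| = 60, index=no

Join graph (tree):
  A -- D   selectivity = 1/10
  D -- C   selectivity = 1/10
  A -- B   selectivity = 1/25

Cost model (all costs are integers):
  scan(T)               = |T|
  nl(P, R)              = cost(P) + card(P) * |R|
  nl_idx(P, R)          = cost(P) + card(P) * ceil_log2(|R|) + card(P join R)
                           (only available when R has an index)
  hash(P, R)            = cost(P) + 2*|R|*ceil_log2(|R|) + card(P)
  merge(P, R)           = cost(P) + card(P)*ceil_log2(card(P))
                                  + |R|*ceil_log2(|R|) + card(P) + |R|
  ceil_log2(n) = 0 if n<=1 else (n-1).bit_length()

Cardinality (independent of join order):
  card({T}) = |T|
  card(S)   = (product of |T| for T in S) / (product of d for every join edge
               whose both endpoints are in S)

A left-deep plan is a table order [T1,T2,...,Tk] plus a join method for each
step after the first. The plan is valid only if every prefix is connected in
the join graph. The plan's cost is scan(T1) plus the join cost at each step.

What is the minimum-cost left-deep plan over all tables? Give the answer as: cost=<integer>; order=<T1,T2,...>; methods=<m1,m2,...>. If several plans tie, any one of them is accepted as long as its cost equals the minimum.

Selinger DP (subsets sized 1..n):
  {A}: scan cost=100, card=100
  {D}: scan cost=40, card=40
  {C}: scan cost=40, card=40
  {B}: scan cost=60, card=60
  {AD}: card=400; try (D,hash)→680, (A,merge)→1120, (D,merge)→1180, (A,hash)→1480, (A,nl)→4040, (D,nl)→4100; best=680 via (D,hash)
  {AB}: card=240; try (B,hash)→920, (A,merge)→1280, (B,merge)→1320, (A,hash)→1520, (A,nl)→6060, (B,nl)→6100; best=920 via (B,hash)
  {CD}: card=160; try (D,hash)→560, (C,hash)→560, (D,merge)→600, (C,merge)→600, (D,nl)→1640, (C,nl)→1640; best=560 via (D,hash)
  {ACD}: card=1600; try (C,hash)→1560, (A,hash)→2120, (A,merge)→2800, (C,merge)→4960, (A,nl)→16560, (C,nl)→16680; best=1560 via (C,hash)
  {ABD}: card=960; try (D,hash)→1640, (B,hash)→1800, (D,merge)→3360, (B,merge)→5100, (D,nl)→10520, (B,nl)→24680; best=1640 via (D,hash)
  {ABCD}: card=3840; try (C,hash)→3080, (B,hash)→3880, (C,merge)→12480, (B,merge)→21180, (C,nl)→40040, (B,nl)→97560; best=3080 via (C,hash)

cost=3080; order=A,B,D,C; methods=hash,hash,hash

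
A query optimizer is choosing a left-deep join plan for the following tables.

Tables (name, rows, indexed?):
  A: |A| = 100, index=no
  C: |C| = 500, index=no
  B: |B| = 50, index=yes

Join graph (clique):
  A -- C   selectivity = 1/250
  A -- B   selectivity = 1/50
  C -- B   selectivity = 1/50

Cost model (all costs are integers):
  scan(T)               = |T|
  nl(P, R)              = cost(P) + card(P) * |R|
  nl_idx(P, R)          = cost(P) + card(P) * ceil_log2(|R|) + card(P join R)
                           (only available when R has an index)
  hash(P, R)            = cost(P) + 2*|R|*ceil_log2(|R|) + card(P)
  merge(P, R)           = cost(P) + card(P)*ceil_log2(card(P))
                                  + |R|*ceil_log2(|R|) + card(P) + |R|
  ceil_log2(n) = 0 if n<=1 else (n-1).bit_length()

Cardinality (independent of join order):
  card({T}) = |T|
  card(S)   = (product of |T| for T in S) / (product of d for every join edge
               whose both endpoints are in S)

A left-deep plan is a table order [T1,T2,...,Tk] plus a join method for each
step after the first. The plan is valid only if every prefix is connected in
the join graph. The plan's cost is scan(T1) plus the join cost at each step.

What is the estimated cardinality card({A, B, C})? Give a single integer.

4

Tables in S: A(100), B(50), C(500)
Edges inside S: A-C(d=250), A-B(d=50), C-B(d=50)
numerator = 100 * 50 * 500 = 2500000
denominator = 250 * 50 * 50 = 625000
card(S) = 2500000 / 625000 = 4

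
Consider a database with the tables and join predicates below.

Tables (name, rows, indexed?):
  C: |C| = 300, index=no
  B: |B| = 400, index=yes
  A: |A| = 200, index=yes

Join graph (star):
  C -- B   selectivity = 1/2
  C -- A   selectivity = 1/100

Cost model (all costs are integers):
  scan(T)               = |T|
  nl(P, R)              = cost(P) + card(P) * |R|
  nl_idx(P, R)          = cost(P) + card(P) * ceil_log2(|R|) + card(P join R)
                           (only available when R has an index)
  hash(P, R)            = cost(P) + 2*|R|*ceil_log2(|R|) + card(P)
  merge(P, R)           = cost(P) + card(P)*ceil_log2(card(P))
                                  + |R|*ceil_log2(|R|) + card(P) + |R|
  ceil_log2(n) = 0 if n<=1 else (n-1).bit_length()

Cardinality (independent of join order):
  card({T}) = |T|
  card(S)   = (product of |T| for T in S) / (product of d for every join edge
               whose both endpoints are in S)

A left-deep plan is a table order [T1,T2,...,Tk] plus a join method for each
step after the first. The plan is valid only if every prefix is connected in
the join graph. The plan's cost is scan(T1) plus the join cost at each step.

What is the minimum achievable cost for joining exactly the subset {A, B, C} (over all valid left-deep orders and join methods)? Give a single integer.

Selinger DP over subsets of {A,B,C}:
  {C}: scan cost=300, card=300
  {B}: scan cost=400, card=400
  {A}: scan cost=200, card=200
  {BC}: card=60000; try (C,hash)→6200, (B,merge)→7300, (C,merge)→7400, (B,hash)→7800, (B,nl_idx)→63000, (B,nl)→120300 …(+1); best=6200 via (C,hash)
  {AC}: card=600; try (A,nl_idx)→3300, (A,hash)→3800, (C,merge)→5000, (A,merge)→5100, (C,hash)→5800, (C,nl)→60200 …(+1); best=3300 via (A,nl_idx)
  {ABC}: card=120000; try (B,hash)→11100, (B,merge)→13900, (A,hash)→69400, (B,nl_idx)→128700, (B,nl)→243300, (A,nl_idx)→606200 …(+2); best=11100 via (B,hash)

11100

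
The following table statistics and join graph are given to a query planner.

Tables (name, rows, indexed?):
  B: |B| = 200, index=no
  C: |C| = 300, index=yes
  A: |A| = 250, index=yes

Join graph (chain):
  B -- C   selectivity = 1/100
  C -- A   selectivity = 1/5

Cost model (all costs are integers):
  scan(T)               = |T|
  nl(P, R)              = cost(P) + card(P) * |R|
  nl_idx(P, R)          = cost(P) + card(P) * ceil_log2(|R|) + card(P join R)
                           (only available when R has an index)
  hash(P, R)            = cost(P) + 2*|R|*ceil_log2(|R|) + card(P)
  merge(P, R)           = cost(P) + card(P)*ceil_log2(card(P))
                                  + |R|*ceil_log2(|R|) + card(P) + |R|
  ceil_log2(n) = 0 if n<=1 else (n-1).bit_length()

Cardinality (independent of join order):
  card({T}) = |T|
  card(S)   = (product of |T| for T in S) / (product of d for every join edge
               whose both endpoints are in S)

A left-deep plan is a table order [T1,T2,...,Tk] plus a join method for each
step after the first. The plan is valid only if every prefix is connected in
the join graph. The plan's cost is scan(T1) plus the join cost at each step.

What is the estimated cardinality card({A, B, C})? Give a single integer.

Tables in S: A(250), B(200), C(300)
Edges inside S: B-C(d=100), C-A(d=5)
numerator = 250 * 200 * 300 = 15000000
denominator = 100 * 5 = 500
card(S) = 15000000 / 500 = 30000

30000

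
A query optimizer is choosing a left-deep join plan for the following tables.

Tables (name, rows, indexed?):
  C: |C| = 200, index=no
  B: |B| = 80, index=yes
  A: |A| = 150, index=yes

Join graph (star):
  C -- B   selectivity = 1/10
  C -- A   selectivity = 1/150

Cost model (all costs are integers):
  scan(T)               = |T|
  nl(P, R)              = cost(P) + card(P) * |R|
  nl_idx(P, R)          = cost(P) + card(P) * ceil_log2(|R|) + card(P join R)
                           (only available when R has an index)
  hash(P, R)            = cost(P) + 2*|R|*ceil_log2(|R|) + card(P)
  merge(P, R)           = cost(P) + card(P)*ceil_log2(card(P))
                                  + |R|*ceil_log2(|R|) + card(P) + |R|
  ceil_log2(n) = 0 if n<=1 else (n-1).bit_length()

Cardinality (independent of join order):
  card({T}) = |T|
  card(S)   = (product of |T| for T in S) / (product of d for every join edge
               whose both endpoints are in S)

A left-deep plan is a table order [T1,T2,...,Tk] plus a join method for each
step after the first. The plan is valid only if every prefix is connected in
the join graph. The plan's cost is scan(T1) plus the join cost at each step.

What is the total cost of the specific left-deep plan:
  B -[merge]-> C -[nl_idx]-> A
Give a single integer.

16920

step 1: scan B: cost=80, card=80
step 2: join C via merge
    card(P join C) = 80*200/(10) = 1600
    cost = 80 + 80*7 + 200*8 + 80 + 200 = 2520
step 3: join A via nl_idx
    card(P join A) = 1600*150/(150) = 1600
    cost = 2520 + 1600*8 + 1600 = 16920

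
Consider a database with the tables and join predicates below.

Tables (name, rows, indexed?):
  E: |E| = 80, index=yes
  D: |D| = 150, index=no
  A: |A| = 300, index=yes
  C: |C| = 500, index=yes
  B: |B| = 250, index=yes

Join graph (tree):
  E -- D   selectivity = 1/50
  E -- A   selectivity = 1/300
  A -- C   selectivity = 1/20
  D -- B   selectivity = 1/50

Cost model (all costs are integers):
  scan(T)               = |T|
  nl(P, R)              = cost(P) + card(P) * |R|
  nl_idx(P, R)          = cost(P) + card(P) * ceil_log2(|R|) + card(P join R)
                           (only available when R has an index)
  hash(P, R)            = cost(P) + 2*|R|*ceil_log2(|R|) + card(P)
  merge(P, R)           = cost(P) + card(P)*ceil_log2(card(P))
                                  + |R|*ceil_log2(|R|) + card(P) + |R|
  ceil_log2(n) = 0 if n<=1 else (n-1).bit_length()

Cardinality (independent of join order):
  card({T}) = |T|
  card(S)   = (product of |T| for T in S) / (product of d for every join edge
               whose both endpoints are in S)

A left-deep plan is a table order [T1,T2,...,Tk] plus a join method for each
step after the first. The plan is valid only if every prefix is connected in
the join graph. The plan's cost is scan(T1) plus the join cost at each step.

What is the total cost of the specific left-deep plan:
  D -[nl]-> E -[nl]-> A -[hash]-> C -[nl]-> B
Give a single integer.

step 1: scan D: cost=150, card=150
step 2: join E via nl
    card(P join E) = 150*80/(50) = 240
    cost = 150 + 150*80 = 12150
step 3: join A via nl
    card(P join A) = 240*300/(300) = 240
    cost = 12150 + 240*300 = 84150
step 4: join C via hash
    card(P join C) = 240*500/(20) = 6000
    cost = 84150 + 2*500*9 + 240 = 93390
step 5: join B via nl
    card(P join B) = 6000*250/(50) = 30000
    cost = 93390 + 6000*250 = 1593390

1593390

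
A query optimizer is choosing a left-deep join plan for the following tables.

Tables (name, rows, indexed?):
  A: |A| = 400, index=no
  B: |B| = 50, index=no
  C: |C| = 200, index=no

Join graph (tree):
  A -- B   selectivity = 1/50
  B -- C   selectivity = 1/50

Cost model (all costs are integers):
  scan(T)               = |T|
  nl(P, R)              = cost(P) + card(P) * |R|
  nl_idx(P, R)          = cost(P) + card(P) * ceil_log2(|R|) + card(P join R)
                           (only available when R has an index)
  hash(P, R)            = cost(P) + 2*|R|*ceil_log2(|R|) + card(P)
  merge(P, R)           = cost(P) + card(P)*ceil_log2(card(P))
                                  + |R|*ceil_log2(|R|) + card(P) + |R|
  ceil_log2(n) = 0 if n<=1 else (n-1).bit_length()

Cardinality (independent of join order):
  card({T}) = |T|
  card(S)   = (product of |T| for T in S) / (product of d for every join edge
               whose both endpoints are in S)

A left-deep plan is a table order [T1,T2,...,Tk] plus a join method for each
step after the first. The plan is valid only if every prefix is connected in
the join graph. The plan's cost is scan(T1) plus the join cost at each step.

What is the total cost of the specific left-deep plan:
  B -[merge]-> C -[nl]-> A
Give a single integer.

82200

step 1: scan B: cost=50, card=50
step 2: join C via merge
    card(P join C) = 50*200/(50) = 200
    cost = 50 + 50*6 + 200*8 + 50 + 200 = 2200
step 3: join A via nl
    card(P join A) = 200*400/(50) = 1600
    cost = 2200 + 200*400 = 82200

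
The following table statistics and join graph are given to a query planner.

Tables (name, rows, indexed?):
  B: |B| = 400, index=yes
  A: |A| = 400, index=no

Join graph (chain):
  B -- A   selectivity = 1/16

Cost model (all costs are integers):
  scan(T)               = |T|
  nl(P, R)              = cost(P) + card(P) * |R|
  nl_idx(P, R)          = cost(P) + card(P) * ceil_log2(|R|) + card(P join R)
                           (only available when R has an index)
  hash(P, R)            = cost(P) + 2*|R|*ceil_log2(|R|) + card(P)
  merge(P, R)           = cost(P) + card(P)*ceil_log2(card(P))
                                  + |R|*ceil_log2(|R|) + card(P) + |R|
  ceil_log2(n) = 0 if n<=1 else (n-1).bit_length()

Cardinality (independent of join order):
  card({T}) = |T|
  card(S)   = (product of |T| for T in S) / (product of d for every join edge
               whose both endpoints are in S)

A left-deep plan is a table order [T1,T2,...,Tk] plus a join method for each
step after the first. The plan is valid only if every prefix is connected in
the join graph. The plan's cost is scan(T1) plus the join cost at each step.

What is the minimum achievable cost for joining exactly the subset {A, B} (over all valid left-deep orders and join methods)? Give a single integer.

Selinger DP over subsets of {A,B}:
  {B}: scan cost=400, card=400
  {A}: scan cost=400, card=400
  {AB}: card=10000; try (B,hash)→8000, (A,hash)→8000, (B,merge)→8400, (A,merge)→8400, (B,nl_idx)→14000, (B,nl)→160400 …(+1); best=8000 via (B,hash)

8000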